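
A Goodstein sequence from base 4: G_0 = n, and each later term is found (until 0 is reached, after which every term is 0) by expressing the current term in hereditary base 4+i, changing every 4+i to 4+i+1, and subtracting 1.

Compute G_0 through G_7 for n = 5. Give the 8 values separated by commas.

5, 5, 5, 4, 3, 2, 1, 0

G_0 = 5. HB_4(5) = 4 + 1. Bump = 6. G_1 = 5.
G_1 = 5. HB_5(5) = 5. Bump = 6. G_2 = 5.
G_2 = 5. HB_6(5) = 5. Bump = 5. G_3 = 4.
G_3 = 4. HB_7(4) = 4. Bump = 4. G_4 = 3.
G_4 = 3. HB_8(3) = 3. Bump = 3. G_5 = 2.
G_5 = 2. HB_9(2) = 2. Bump = 2. G_6 = 1.
G_6 = 1. HB_10(1) = 1. Bump = 1. G_7 = 0.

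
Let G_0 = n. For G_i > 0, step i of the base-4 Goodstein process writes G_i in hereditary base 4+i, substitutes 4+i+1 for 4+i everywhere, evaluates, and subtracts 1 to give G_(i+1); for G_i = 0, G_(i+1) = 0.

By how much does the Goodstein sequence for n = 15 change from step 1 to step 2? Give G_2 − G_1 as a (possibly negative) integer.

15 —HB4→ 3·4 + 3 —bump→ 3·5 + 3 = 18 —(−1)→ 17
17 —HB5→ 3·5 + 2 —bump→ 3·6 + 2 = 20 —(−1)→ 19

2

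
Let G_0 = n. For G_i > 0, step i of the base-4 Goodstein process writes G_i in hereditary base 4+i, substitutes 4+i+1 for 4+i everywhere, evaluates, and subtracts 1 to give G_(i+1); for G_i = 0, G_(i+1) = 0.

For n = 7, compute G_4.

7

step 0: 7 = 4 + 3; sub 5 for 4: 5 + 3; = 8; G_1 = 8−1 = 7
step 1: 7 = 5 + 2; sub 6 for 5: 6 + 2; = 8; G_2 = 8−1 = 7
step 2: 7 = 6 + 1; sub 7 for 6: 7 + 1; = 8; G_3 = 8−1 = 7
step 3: 7 = 7; sub 8 for 7: 8; = 8; G_4 = 8−1 = 7
step 4: 7 = 7; sub 9 for 8: 7; = 7; G_5 = 7−1 = 6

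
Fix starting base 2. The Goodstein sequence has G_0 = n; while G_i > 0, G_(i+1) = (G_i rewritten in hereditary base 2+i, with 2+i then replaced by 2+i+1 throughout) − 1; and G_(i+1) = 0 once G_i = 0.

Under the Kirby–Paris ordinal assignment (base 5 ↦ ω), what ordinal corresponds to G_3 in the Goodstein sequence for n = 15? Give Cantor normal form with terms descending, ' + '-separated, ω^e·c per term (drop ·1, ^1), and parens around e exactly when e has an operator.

ω^(ω + 1) + ω^ω + 2

step 0: 15 = 2^(2 + 1) + 2^2 + 2 + 1; sub 3 for 2: 3^(3 + 1) + 3^3 + 3 + 1; = 112; G_1 = 112−1 = 111
step 1: 111 = 3^(3 + 1) + 3^3 + 3; sub 4 for 3: 4^(4 + 1) + 4^4 + 4; = 1284; G_2 = 1284−1 = 1283
step 2: 1283 = 4^(4 + 1) + 4^4 + 3; sub 5 for 4: 5^(5 + 1) + 5^5 + 3; = 18753; G_3 = 18753−1 = 18752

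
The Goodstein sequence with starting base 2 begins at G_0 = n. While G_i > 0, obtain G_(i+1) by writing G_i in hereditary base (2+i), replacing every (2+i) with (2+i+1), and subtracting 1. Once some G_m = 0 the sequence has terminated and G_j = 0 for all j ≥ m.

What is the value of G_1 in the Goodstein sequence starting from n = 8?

G_0 = 8. HB_2(8) = 2^(2 + 1). Bump = 81. G_1 = 80.
G_1 = 80. HB_3(80) = 2·3^3 + 2·3^2 + 2·3 + 2. Bump = 554. G_2 = 553.

80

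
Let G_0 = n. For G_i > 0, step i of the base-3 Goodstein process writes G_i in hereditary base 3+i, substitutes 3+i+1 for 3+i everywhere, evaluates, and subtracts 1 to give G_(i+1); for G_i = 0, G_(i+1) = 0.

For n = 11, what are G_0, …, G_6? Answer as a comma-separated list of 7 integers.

(0) 11|_3 = 3^2 + 2 ↦ 4^2 + 2|_4 = 18 ⇒ 17
(1) 17|_4 = 4^2 + 1 ↦ 5^2 + 1|_5 = 26 ⇒ 25
(2) 25|_5 = 5^2 ↦ 6^2|_6 = 36 ⇒ 35
(3) 35|_6 = 5·6 + 5 ↦ 5·7 + 5|_7 = 40 ⇒ 39
(4) 39|_7 = 5·7 + 4 ↦ 5·8 + 4|_8 = 44 ⇒ 43
(5) 43|_8 = 5·8 + 3 ↦ 5·9 + 3|_9 = 48 ⇒ 47

11, 17, 25, 35, 39, 43, 47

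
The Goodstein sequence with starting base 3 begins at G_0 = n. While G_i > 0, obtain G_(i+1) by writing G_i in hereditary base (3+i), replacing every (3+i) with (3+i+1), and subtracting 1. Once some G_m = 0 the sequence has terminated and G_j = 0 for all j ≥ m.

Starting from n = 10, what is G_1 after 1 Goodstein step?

16

G_0=10  [base 3] 3^2 + 1  →[3↦4]→  4^2 + 1 = 17  −1 ⇒ G_1=16
G_1=16  [base 4] 4^2  →[4↦5]→  5^2 = 25  −1 ⇒ G_2=24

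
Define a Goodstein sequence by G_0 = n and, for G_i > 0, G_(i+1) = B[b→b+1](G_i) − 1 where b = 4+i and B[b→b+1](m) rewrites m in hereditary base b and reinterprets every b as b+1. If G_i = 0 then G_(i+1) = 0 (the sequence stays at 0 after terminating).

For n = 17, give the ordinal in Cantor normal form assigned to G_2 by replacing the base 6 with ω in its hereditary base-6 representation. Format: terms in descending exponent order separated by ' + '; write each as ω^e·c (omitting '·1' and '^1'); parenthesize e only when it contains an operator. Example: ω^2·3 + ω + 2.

(0) 17|_4 = 4^2 + 1 ↦ 5^2 + 1|_5 = 26 ⇒ 25
(1) 25|_5 = 5^2 ↦ 6^2|_6 = 36 ⇒ 35
(2) 35|_6 = 5·6 + 5 ↦ 5·7 + 5|_7 = 40 ⇒ 39

ω·5 + 5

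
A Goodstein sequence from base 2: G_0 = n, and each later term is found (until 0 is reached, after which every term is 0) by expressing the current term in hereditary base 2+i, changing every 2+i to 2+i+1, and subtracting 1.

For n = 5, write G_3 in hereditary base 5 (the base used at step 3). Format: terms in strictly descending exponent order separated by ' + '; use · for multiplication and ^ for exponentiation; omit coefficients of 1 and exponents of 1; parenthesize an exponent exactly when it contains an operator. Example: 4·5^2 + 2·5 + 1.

G_0 = 5. HB_2(5) = 2^2 + 1. Bump = 28. G_1 = 27.
G_1 = 27. HB_3(27) = 3^3. Bump = 256. G_2 = 255.
G_2 = 255. HB_4(255) = 3·4^3 + 3·4^2 + 3·4 + 3. Bump = 468. G_3 = 467.
G_3 = 467. HB_5(467) = 3·5^3 + 3·5^2 + 3·5 + 2. Bump = 776. G_4 = 775.

3·5^3 + 3·5^2 + 3·5 + 2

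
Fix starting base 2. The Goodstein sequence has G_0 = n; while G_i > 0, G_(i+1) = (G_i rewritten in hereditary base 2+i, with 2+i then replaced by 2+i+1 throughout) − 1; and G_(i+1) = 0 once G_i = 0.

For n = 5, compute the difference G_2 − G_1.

(0) 5|_2 = 2^2 + 1 ↦ 3^3 + 1|_3 = 28 ⇒ 27
(1) 27|_3 = 3^3 ↦ 4^4|_4 = 256 ⇒ 255

228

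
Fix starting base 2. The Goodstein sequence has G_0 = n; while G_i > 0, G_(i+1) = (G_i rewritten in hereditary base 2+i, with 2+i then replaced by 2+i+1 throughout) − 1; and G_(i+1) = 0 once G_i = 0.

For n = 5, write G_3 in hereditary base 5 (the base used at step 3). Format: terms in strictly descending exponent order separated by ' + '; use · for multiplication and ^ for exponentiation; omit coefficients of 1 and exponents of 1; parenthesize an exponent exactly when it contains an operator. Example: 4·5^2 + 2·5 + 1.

base 2: 5 = 2^2 + 1; at 3: 3^3 + 1 = 28; next = 27
base 3: 27 = 3^3; at 4: 4^4 = 256; next = 255
base 4: 255 = 3·4^3 + 3·4^2 + 3·4 + 3; at 5: 3·5^3 + 3·5^2 + 3·5 + 3 = 468; next = 467
base 5: 467 = 3·5^3 + 3·5^2 + 3·5 + 2; at 6: 3·6^3 + 3·6^2 + 3·6 + 2 = 776; next = 775

3·5^3 + 3·5^2 + 3·5 + 2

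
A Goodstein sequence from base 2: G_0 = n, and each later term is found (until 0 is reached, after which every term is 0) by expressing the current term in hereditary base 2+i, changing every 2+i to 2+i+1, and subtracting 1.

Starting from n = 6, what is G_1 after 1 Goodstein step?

G_0 = 6. HB_2(6) = 2^2 + 2. Bump = 30. G_1 = 29.
G_1 = 29. HB_3(29) = 3^3 + 2. Bump = 258. G_2 = 257.

29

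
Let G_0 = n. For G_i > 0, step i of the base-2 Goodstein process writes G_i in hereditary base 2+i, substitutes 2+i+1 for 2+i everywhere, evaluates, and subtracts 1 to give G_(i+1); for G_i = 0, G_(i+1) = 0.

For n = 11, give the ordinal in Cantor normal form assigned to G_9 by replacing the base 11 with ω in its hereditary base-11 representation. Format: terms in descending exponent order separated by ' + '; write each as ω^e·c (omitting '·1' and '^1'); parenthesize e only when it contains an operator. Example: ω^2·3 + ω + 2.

ω^ω·7 + ω^7·7 + ω^6·7 + ω^5·7 + ω^4·7 + ω^3·7 + ω^2·7 + ω·7 + 4

step 0: 11 = 2^(2 + 1) + 2 + 1; sub 3 for 2: 3^(3 + 1) + 3 + 1; = 85; G_1 = 85−1 = 84
step 1: 84 = 3^(3 + 1) + 3; sub 4 for 3: 4^(4 + 1) + 4; = 1028; G_2 = 1028−1 = 1027
step 2: 1027 = 4^(4 + 1) + 3; sub 5 for 4: 5^(5 + 1) + 3; = 15628; G_3 = 15628−1 = 15627
step 3: 15627 = 5^(5 + 1) + 2; sub 6 for 5: 6^(6 + 1) + 2; = 279938; G_4 = 279938−1 = 279937
step 4: 279937 = 6^(6 + 1) + 1; sub 7 for 6: 7^(7 + 1) + 1; = 5764802; G_5 = 5764802−1 = 5764801
step 5: 5764801 = 7^(7 + 1); sub 8 for 7: 8^(8 + 1); = 134217728; G_6 = 134217728−1 = 134217727
step 6: 134217727 = 7·8^8 + 7·8^7 + 7·8^6 + 7·8^5 + 7·8^4 + 7·8^3 + 7·8^2 + 7·8 + 7; sub 9 for 8: 7·9^9 + 7·9^7 + 7·9^6 + 7·9^5 + 7·9^4 + 7·9^3 + 7·9^2 + 7·9 + 7; = 2749609303; G_7 = 2749609303−1 = 2749609302
step 7: 2749609302 = 7·9^9 + 7·9^7 + 7·9^6 + 7·9^5 + 7·9^4 + 7·9^3 + 7·9^2 + 7·9 + 6; sub 10 for 9: 7·10^10 + 7·10^7 + 7·10^6 + 7·10^5 + 7·10^4 + 7·10^3 + 7·10^2 + 7·10 + 6; = 70077777776; G_8 = 70077777776−1 = 70077777775
step 8: 70077777775 = 7·10^10 + 7·10^7 + 7·10^6 + 7·10^5 + 7·10^4 + 7·10^3 + 7·10^2 + 7·10 + 5; sub 11 for 10: 7·11^11 + 7·11^7 + 7·11^6 + 7·11^5 + 7·11^4 + 7·11^3 + 7·11^2 + 7·11 + 5; = 1997331745491; G_9 = 1997331745491−1 = 1997331745490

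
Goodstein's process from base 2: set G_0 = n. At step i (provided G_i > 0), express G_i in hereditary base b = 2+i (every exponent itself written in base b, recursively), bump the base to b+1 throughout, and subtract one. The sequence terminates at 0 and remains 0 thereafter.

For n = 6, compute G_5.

98039

step 0: 6 = 2^2 + 2; sub 3 for 2: 3^3 + 3; = 30; G_1 = 30−1 = 29
step 1: 29 = 3^3 + 2; sub 4 for 3: 4^4 + 2; = 258; G_2 = 258−1 = 257
step 2: 257 = 4^4 + 1; sub 5 for 4: 5^5 + 1; = 3126; G_3 = 3126−1 = 3125
step 3: 3125 = 5^5; sub 6 for 5: 6^6; = 46656; G_4 = 46656−1 = 46655
step 4: 46655 = 5·6^5 + 5·6^4 + 5·6^3 + 5·6^2 + 5·6 + 5; sub 7 for 6: 5·7^5 + 5·7^4 + 5·7^3 + 5·7^2 + 5·7 + 5; = 98040; G_5 = 98040−1 = 98039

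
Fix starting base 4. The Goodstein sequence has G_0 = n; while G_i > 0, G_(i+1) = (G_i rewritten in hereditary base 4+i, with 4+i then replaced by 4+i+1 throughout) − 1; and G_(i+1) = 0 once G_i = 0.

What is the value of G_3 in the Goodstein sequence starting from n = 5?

4

i=0: 5 = 4 + 1 (b=4); 4→5: 5 + 1 = 6; 6−1 = 5
i=1: 5 = 5 (b=5); 5→6: 6 = 6; 6−1 = 5
i=2: 5 = 5 (b=6); 6→7: 5 = 5; 5−1 = 4
i=3: 4 = 4 (b=7); 7→8: 4 = 4; 4−1 = 3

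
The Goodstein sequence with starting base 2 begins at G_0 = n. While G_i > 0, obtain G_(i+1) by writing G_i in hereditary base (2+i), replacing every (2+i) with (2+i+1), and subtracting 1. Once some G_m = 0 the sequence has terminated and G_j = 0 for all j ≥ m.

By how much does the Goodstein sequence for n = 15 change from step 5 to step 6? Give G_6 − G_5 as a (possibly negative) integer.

i=0: 15 = 2^(2 + 1) + 2^2 + 2 + 1 (b=2); 2→3: 3^(3 + 1) + 3^3 + 3 + 1 = 112; 112−1 = 111
i=1: 111 = 3^(3 + 1) + 3^3 + 3 (b=3); 3→4: 4^(4 + 1) + 4^4 + 4 = 1284; 1284−1 = 1283
i=2: 1283 = 4^(4 + 1) + 4^4 + 3 (b=4); 4→5: 5^(5 + 1) + 5^5 + 3 = 18753; 18753−1 = 18752
i=3: 18752 = 5^(5 + 1) + 5^5 + 2 (b=5); 5→6: 6^(6 + 1) + 6^6 + 2 = 326594; 326594−1 = 326593
i=4: 326593 = 6^(6 + 1) + 6^6 + 1 (b=6); 6→7: 7^(7 + 1) + 7^7 + 1 = 6588345; 6588345−1 = 6588344
i=5: 6588344 = 7^(7 + 1) + 7^7 (b=7); 7→8: 8^(8 + 1) + 8^8 = 150994944; 150994944−1 = 150994943

144406599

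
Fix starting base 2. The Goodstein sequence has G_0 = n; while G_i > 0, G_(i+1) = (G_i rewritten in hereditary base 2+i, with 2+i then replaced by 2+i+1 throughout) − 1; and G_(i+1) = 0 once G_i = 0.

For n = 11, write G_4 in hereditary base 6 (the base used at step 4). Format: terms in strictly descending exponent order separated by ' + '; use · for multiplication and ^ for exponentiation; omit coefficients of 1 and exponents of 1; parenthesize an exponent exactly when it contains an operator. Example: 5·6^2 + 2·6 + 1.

step 0: 11 = 2^(2 + 1) + 2 + 1; sub 3 for 2: 3^(3 + 1) + 3 + 1; = 85; G_1 = 85−1 = 84
step 1: 84 = 3^(3 + 1) + 3; sub 4 for 3: 4^(4 + 1) + 4; = 1028; G_2 = 1028−1 = 1027
step 2: 1027 = 4^(4 + 1) + 3; sub 5 for 4: 5^(5 + 1) + 3; = 15628; G_3 = 15628−1 = 15627
step 3: 15627 = 5^(5 + 1) + 2; sub 6 for 5: 6^(6 + 1) + 2; = 279938; G_4 = 279938−1 = 279937

6^(6 + 1) + 1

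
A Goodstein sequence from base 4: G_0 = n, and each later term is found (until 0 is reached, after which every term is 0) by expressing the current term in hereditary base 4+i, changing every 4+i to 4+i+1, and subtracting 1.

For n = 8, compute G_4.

i=0: 8 = 2·4 (b=4); 4→5: 2·5 = 10; 10−1 = 9
i=1: 9 = 5 + 4 (b=5); 5→6: 6 + 4 = 10; 10−1 = 9
i=2: 9 = 6 + 3 (b=6); 6→7: 7 + 3 = 10; 10−1 = 9
i=3: 9 = 7 + 2 (b=7); 7→8: 8 + 2 = 10; 10−1 = 9
i=4: 9 = 8 + 1 (b=8); 8→9: 9 + 1 = 10; 10−1 = 9

9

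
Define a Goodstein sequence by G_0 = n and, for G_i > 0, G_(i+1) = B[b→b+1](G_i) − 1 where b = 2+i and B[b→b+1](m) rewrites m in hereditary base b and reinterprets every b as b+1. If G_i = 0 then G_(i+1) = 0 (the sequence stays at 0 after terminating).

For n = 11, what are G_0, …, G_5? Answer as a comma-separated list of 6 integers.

base 2: 11 = 2^(2 + 1) + 2 + 1; at 3: 3^(3 + 1) + 3 + 1 = 85; next = 84
base 3: 84 = 3^(3 + 1) + 3; at 4: 4^(4 + 1) + 4 = 1028; next = 1027
base 4: 1027 = 4^(4 + 1) + 3; at 5: 5^(5 + 1) + 3 = 15628; next = 15627
base 5: 15627 = 5^(5 + 1) + 2; at 6: 6^(6 + 1) + 2 = 279938; next = 279937
base 6: 279937 = 6^(6 + 1) + 1; at 7: 7^(7 + 1) + 1 = 5764802; next = 5764801

11, 84, 1027, 15627, 279937, 5764801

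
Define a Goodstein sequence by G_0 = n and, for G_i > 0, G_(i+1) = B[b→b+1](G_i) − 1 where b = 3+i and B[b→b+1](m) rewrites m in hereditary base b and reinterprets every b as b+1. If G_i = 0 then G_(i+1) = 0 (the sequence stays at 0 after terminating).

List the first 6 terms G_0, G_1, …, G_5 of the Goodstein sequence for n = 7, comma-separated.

7, 8, 9, 9, 9, 9

7 —HB3→ 2·3 + 1 —bump→ 2·4 + 1 = 9 —(−1)→ 8
8 —HB4→ 2·4 —bump→ 2·5 = 10 —(−1)→ 9
9 —HB5→ 5 + 4 —bump→ 6 + 4 = 10 —(−1)→ 9
9 —HB6→ 6 + 3 —bump→ 7 + 3 = 10 —(−1)→ 9
9 —HB7→ 7 + 2 —bump→ 8 + 2 = 10 —(−1)→ 9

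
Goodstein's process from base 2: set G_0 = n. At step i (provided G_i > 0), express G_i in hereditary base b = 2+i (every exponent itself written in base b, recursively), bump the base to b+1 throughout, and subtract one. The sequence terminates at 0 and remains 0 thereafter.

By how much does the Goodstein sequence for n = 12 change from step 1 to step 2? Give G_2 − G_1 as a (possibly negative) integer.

i=0: 12 = 2^(2 + 1) + 2^2 (b=2); 2→3: 3^(3 + 1) + 3^3 = 108; 108−1 = 107
i=1: 107 = 3^(3 + 1) + 2·3^2 + 2·3 + 2 (b=3); 3→4: 4^(4 + 1) + 2·4^2 + 2·4 + 2 = 1066; 1066−1 = 1065

958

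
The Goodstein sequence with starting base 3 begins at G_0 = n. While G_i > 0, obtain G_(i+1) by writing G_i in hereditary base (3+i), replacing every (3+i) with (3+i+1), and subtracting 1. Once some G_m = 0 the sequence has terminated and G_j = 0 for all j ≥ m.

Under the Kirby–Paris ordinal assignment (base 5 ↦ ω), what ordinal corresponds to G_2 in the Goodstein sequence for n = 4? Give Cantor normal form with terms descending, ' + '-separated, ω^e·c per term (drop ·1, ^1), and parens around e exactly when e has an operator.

step 0: 4 = 3 + 1; sub 4 for 3: 4 + 1; = 5; G_1 = 5−1 = 4
step 1: 4 = 4; sub 5 for 4: 5; = 5; G_2 = 5−1 = 4
step 2: 4 = 4; sub 6 for 5: 4; = 4; G_3 = 4−1 = 3

4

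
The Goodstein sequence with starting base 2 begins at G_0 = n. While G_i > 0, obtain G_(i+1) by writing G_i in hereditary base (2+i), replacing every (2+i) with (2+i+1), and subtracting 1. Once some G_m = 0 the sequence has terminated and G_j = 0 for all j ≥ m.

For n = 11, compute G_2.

11 —HB2→ 2^(2 + 1) + 2 + 1 —bump→ 3^(3 + 1) + 3 + 1 = 85 —(−1)→ 84
84 —HB3→ 3^(3 + 1) + 3 —bump→ 4^(4 + 1) + 4 = 1028 —(−1)→ 1027
1027 —HB4→ 4^(4 + 1) + 3 —bump→ 5^(5 + 1) + 3 = 15628 —(−1)→ 15627

1027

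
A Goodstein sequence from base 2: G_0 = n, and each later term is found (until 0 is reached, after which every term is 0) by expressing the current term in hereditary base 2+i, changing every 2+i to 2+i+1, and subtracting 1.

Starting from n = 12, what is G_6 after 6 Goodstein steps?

134217867

step 0: 12 = 2^(2 + 1) + 2^2; sub 3 for 2: 3^(3 + 1) + 3^3; = 108; G_1 = 108−1 = 107
step 1: 107 = 3^(3 + 1) + 2·3^2 + 2·3 + 2; sub 4 for 3: 4^(4 + 1) + 2·4^2 + 2·4 + 2; = 1066; G_2 = 1066−1 = 1065
step 2: 1065 = 4^(4 + 1) + 2·4^2 + 2·4 + 1; sub 5 for 4: 5^(5 + 1) + 2·5^2 + 2·5 + 1; = 15686; G_3 = 15686−1 = 15685
step 3: 15685 = 5^(5 + 1) + 2·5^2 + 2·5; sub 6 for 5: 6^(6 + 1) + 2·6^2 + 2·6; = 280020; G_4 = 280020−1 = 280019
step 4: 280019 = 6^(6 + 1) + 2·6^2 + 6 + 5; sub 7 for 6: 7^(7 + 1) + 2·7^2 + 7 + 5; = 5764911; G_5 = 5764911−1 = 5764910
step 5: 5764910 = 7^(7 + 1) + 2·7^2 + 7 + 4; sub 8 for 7: 8^(8 + 1) + 2·8^2 + 8 + 4; = 134217868; G_6 = 134217868−1 = 134217867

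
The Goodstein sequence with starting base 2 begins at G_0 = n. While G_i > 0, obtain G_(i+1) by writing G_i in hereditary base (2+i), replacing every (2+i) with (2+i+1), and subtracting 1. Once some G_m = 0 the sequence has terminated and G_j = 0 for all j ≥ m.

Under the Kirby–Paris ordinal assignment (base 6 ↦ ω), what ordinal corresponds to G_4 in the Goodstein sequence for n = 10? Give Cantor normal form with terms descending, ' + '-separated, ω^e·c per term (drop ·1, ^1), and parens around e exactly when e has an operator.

ω^ω·5 + ω^5·5 + ω^4·5 + ω^3·5 + ω^2·5 + ω·5 + 5

(0) 10|_2 = 2^(2 + 1) + 2 ↦ 3^(3 + 1) + 3|_3 = 84 ⇒ 83
(1) 83|_3 = 3^(3 + 1) + 2 ↦ 4^(4 + 1) + 2|_4 = 1026 ⇒ 1025
(2) 1025|_4 = 4^(4 + 1) + 1 ↦ 5^(5 + 1) + 1|_5 = 15626 ⇒ 15625
(3) 15625|_5 = 5^(5 + 1) ↦ 6^(6 + 1)|_6 = 279936 ⇒ 279935
(4) 279935|_6 = 5·6^6 + 5·6^5 + 5·6^4 + 5·6^3 + 5·6^2 + 5·6 + 5 ↦ 5·7^7 + 5·7^5 + 5·7^4 + 5·7^3 + 5·7^2 + 5·7 + 5|_7 = 4215755 ⇒ 4215754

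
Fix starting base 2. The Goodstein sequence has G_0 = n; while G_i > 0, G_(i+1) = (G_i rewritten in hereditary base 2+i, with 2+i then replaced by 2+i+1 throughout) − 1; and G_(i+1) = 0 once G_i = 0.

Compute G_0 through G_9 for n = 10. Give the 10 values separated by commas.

10, 83, 1025, 15625, 279935, 4215754, 84073323, 1937434592, 50000555551, 1426559238830

G_0 = 10. HB_2(10) = 2^(2 + 1) + 2. Bump = 84. G_1 = 83.
G_1 = 83. HB_3(83) = 3^(3 + 1) + 2. Bump = 1026. G_2 = 1025.
G_2 = 1025. HB_4(1025) = 4^(4 + 1) + 1. Bump = 15626. G_3 = 15625.
G_3 = 15625. HB_5(15625) = 5^(5 + 1). Bump = 279936. G_4 = 279935.
G_4 = 279935. HB_6(279935) = 5·6^6 + 5·6^5 + 5·6^4 + 5·6^3 + 5·6^2 + 5·6 + 5. Bump = 4215755. G_5 = 4215754.
G_5 = 4215754. HB_7(4215754) = 5·7^7 + 5·7^5 + 5·7^4 + 5·7^3 + 5·7^2 + 5·7 + 4. Bump = 84073324. G_6 = 84073323.
G_6 = 84073323. HB_8(84073323) = 5·8^8 + 5·8^5 + 5·8^4 + 5·8^3 + 5·8^2 + 5·8 + 3. Bump = 1937434593. G_7 = 1937434592.
G_7 = 1937434592. HB_9(1937434592) = 5·9^9 + 5·9^5 + 5·9^4 + 5·9^3 + 5·9^2 + 5·9 + 2. Bump = 50000555552. G_8 = 50000555551.
G_8 = 50000555551. HB_10(50000555551) = 5·10^10 + 5·10^5 + 5·10^4 + 5·10^3 + 5·10^2 + 5·10 + 1. Bump = 1426559238831. G_9 = 1426559238830.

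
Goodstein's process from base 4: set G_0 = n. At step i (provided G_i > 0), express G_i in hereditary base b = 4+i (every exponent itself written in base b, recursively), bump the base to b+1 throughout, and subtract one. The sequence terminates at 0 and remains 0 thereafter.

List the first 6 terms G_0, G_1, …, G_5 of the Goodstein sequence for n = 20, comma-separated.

G_0=20  [base 4] 4^2 + 4  →[4↦5]→  5^2 + 5 = 30  −1 ⇒ G_1=29
G_1=29  [base 5] 5^2 + 4  →[5↦6]→  6^2 + 4 = 40  −1 ⇒ G_2=39
G_2=39  [base 6] 6^2 + 3  →[6↦7]→  7^2 + 3 = 52  −1 ⇒ G_3=51
G_3=51  [base 7] 7^2 + 2  →[7↦8]→  8^2 + 2 = 66  −1 ⇒ G_4=65
G_4=65  [base 8] 8^2 + 1  →[8↦9]→  9^2 + 1 = 82  −1 ⇒ G_5=81

20, 29, 39, 51, 65, 81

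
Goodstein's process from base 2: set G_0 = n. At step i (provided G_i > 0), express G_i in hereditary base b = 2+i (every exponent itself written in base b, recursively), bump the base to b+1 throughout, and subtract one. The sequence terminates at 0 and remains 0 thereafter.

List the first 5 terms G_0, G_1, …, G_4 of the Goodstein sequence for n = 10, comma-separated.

G_0 = 10. HB_2(10) = 2^(2 + 1) + 2. Bump = 84. G_1 = 83.
G_1 = 83. HB_3(83) = 3^(3 + 1) + 2. Bump = 1026. G_2 = 1025.
G_2 = 1025. HB_4(1025) = 4^(4 + 1) + 1. Bump = 15626. G_3 = 15625.
G_3 = 15625. HB_5(15625) = 5^(5 + 1). Bump = 279936. G_4 = 279935.

10, 83, 1025, 15625, 279935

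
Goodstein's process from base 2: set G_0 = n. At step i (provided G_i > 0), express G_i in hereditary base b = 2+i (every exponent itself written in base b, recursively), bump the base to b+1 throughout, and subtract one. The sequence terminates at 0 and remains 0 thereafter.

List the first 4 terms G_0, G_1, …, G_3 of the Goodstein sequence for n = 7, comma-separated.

7, 30, 259, 3127

7 —HB2→ 2^2 + 2 + 1 —bump→ 3^3 + 3 + 1 = 31 —(−1)→ 30
30 —HB3→ 3^3 + 3 —bump→ 4^4 + 4 = 260 —(−1)→ 259
259 —HB4→ 4^4 + 3 —bump→ 5^5 + 3 = 3128 —(−1)→ 3127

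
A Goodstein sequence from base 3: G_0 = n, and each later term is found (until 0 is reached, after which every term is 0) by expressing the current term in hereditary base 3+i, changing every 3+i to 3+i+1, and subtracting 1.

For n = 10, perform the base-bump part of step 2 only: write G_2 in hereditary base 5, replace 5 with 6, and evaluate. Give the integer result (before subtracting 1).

i=0: 10 = 3^2 + 1 (b=3); 3→4: 4^2 + 1 = 17; 17−1 = 16
i=1: 16 = 4^2 (b=4); 4→5: 5^2 = 25; 25−1 = 24
i=2: 24 = 4·5 + 4 (b=5); 5→6: 4·6 + 4 = 28; 28−1 = 27

28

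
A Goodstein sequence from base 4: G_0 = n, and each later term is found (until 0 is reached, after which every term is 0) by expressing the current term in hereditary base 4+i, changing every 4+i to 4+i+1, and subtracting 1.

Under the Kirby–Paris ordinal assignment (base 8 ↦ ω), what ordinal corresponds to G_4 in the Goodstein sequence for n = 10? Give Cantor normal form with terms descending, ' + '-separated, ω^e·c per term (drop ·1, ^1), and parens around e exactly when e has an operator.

ω + 5

[0] 10 ≡ 2·4 + 2 (base 4). Lift 5: 12. −1: 11.
[1] 11 ≡ 2·5 + 1 (base 5). Lift 6: 13. −1: 12.
[2] 12 ≡ 2·6 (base 6). Lift 7: 14. −1: 13.
[3] 13 ≡ 7 + 6 (base 7). Lift 8: 14. −1: 13.
[4] 13 ≡ 8 + 5 (base 8). Lift 9: 14. −1: 13.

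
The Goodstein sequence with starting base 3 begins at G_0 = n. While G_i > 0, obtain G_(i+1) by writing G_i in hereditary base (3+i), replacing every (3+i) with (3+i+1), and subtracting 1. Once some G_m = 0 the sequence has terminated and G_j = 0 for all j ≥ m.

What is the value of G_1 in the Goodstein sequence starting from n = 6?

base 3: 6 = 2·3; at 4: 2·4 = 8; next = 7
base 4: 7 = 4 + 3; at 5: 5 + 3 = 8; next = 7

7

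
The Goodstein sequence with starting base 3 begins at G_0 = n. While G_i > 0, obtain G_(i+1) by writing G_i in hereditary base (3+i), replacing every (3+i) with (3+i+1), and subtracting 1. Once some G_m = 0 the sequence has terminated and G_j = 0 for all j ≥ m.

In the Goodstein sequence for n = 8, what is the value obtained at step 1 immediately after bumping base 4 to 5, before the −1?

11

i=0: 8 = 2·3 + 2 (b=3); 3→4: 2·4 + 2 = 10; 10−1 = 9
i=1: 9 = 2·4 + 1 (b=4); 4→5: 2·5 + 1 = 11; 11−1 = 10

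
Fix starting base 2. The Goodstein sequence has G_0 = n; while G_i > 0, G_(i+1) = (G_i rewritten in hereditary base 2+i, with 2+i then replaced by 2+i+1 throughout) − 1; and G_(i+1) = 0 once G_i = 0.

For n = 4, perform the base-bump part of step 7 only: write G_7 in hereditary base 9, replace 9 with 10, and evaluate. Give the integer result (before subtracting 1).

212

(0) 4|_2 = 2^2 ↦ 3^3|_3 = 27 ⇒ 26
(1) 26|_3 = 2·3^2 + 2·3 + 2 ↦ 2·4^2 + 2·4 + 2|_4 = 42 ⇒ 41
(2) 41|_4 = 2·4^2 + 2·4 + 1 ↦ 2·5^2 + 2·5 + 1|_5 = 61 ⇒ 60
(3) 60|_5 = 2·5^2 + 2·5 ↦ 2·6^2 + 2·6|_6 = 84 ⇒ 83
(4) 83|_6 = 2·6^2 + 6 + 5 ↦ 2·7^2 + 7 + 5|_7 = 110 ⇒ 109
(5) 109|_7 = 2·7^2 + 7 + 4 ↦ 2·8^2 + 8 + 4|_8 = 140 ⇒ 139
(6) 139|_8 = 2·8^2 + 8 + 3 ↦ 2·9^2 + 9 + 3|_9 = 174 ⇒ 173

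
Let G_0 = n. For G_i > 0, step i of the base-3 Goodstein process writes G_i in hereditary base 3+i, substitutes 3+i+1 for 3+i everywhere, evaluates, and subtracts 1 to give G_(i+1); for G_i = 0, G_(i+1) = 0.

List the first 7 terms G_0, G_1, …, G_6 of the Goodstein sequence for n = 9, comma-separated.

9, 15, 17, 19, 21, 23, 24

[0] 9 ≡ 3^2 (base 3). Lift 4: 16. −1: 15.
[1] 15 ≡ 3·4 + 3 (base 4). Lift 5: 18. −1: 17.
[2] 17 ≡ 3·5 + 2 (base 5). Lift 6: 20. −1: 19.
[3] 19 ≡ 3·6 + 1 (base 6). Lift 7: 22. −1: 21.
[4] 21 ≡ 3·7 (base 7). Lift 8: 24. −1: 23.
[5] 23 ≡ 2·8 + 7 (base 8). Lift 9: 25. −1: 24.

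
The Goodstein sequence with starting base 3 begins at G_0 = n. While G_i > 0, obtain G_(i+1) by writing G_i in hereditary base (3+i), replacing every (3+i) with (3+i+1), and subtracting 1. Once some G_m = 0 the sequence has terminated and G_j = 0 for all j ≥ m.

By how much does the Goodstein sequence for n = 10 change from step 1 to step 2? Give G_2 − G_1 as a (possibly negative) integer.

G_0=10  [base 3] 3^2 + 1  →[3↦4]→  4^2 + 1 = 17  −1 ⇒ G_1=16
G_1=16  [base 4] 4^2  →[4↦5]→  5^2 = 25  −1 ⇒ G_2=24

8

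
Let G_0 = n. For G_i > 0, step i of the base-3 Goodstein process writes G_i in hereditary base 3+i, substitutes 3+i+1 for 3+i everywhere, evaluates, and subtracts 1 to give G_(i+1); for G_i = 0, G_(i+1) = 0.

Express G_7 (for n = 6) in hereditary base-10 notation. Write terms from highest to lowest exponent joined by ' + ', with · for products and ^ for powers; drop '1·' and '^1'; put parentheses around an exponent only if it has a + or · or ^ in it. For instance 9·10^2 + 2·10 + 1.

base 3: 6 = 2·3; at 4: 2·4 = 8; next = 7
base 4: 7 = 4 + 3; at 5: 5 + 3 = 8; next = 7
base 5: 7 = 5 + 2; at 6: 6 + 2 = 8; next = 7
base 6: 7 = 6 + 1; at 7: 7 + 1 = 8; next = 7
base 7: 7 = 7; at 8: 8 = 8; next = 7
base 8: 7 = 7; at 9: 7 = 7; next = 6
base 9: 6 = 6; at 10: 6 = 6; next = 5
base 10: 5 = 5; at 11: 5 = 5; next = 4

5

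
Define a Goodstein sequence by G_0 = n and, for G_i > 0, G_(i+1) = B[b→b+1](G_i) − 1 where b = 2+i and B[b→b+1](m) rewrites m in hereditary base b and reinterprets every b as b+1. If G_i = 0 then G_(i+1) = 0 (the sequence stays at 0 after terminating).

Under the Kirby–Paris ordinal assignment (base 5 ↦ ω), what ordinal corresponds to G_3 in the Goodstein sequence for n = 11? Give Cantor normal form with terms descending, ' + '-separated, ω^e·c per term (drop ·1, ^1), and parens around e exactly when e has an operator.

base 2: 11 = 2^(2 + 1) + 2 + 1; at 3: 3^(3 + 1) + 3 + 1 = 85; next = 84
base 3: 84 = 3^(3 + 1) + 3; at 4: 4^(4 + 1) + 4 = 1028; next = 1027
base 4: 1027 = 4^(4 + 1) + 3; at 5: 5^(5 + 1) + 3 = 15628; next = 15627
base 5: 15627 = 5^(5 + 1) + 2; at 6: 6^(6 + 1) + 2 = 279938; next = 279937

ω^(ω + 1) + 2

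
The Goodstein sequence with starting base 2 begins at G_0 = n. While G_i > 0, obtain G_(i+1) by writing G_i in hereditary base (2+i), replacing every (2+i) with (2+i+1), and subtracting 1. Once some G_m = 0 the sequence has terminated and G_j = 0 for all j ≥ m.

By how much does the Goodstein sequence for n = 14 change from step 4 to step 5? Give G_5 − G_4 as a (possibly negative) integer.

5536249

i=0: 14 = 2^(2 + 1) + 2^2 + 2 (b=2); 2→3: 3^(3 + 1) + 3^3 + 3 = 111; 111−1 = 110
i=1: 110 = 3^(3 + 1) + 3^3 + 2 (b=3); 3→4: 4^(4 + 1) + 4^4 + 2 = 1282; 1282−1 = 1281
i=2: 1281 = 4^(4 + 1) + 4^4 + 1 (b=4); 4→5: 5^(5 + 1) + 5^5 + 1 = 18751; 18751−1 = 18750
i=3: 18750 = 5^(5 + 1) + 5^5 (b=5); 5→6: 6^(6 + 1) + 6^6 = 326592; 326592−1 = 326591
i=4: 326591 = 6^(6 + 1) + 5·6^5 + 5·6^4 + 5·6^3 + 5·6^2 + 5·6 + 5 (b=6); 6→7: 7^(7 + 1) + 5·7^5 + 5·7^4 + 5·7^3 + 5·7^2 + 5·7 + 5 = 5862841; 5862841−1 = 5862840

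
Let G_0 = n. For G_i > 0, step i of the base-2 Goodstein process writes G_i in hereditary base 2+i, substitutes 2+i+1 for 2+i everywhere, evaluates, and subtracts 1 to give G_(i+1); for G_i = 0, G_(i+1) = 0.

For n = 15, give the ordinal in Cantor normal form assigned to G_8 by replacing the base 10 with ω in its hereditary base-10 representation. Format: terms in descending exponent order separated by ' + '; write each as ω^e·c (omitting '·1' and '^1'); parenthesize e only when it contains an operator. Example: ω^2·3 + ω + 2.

ω^(ω + 1) + ω^7·7 + ω^6·7 + ω^5·7 + ω^4·7 + ω^3·7 + ω^2·7 + ω·7 + 5

i=0: 15 = 2^(2 + 1) + 2^2 + 2 + 1 (b=2); 2→3: 3^(3 + 1) + 3^3 + 3 + 1 = 112; 112−1 = 111
i=1: 111 = 3^(3 + 1) + 3^3 + 3 (b=3); 3→4: 4^(4 + 1) + 4^4 + 4 = 1284; 1284−1 = 1283
i=2: 1283 = 4^(4 + 1) + 4^4 + 3 (b=4); 4→5: 5^(5 + 1) + 5^5 + 3 = 18753; 18753−1 = 18752
i=3: 18752 = 5^(5 + 1) + 5^5 + 2 (b=5); 5→6: 6^(6 + 1) + 6^6 + 2 = 326594; 326594−1 = 326593
i=4: 326593 = 6^(6 + 1) + 6^6 + 1 (b=6); 6→7: 7^(7 + 1) + 7^7 + 1 = 6588345; 6588345−1 = 6588344
i=5: 6588344 = 7^(7 + 1) + 7^7 (b=7); 7→8: 8^(8 + 1) + 8^8 = 150994944; 150994944−1 = 150994943
i=6: 150994943 = 8^(8 + 1) + 7·8^7 + 7·8^6 + 7·8^5 + 7·8^4 + 7·8^3 + 7·8^2 + 7·8 + 7 (b=8); 8→9: 9^(9 + 1) + 7·9^7 + 7·9^6 + 7·9^5 + 7·9^4 + 7·9^3 + 7·9^2 + 7·9 + 7 = 3524450281; 3524450281−1 = 3524450280
i=7: 3524450280 = 9^(9 + 1) + 7·9^7 + 7·9^6 + 7·9^5 + 7·9^4 + 7·9^3 + 7·9^2 + 7·9 + 6 (b=9); 9→10: 10^(10 + 1) + 7·10^7 + 7·10^6 + 7·10^5 + 7·10^4 + 7·10^3 + 7·10^2 + 7·10 + 6 = 100077777776; 100077777776−1 = 100077777775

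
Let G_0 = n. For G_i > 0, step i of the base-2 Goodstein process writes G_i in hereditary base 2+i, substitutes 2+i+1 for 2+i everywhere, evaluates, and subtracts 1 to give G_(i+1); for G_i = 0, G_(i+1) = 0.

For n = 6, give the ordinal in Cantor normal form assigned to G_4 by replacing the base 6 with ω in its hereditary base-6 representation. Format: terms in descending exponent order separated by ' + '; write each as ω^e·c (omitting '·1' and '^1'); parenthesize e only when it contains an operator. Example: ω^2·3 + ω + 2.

i=0: 6 = 2^2 + 2 (b=2); 2→3: 3^3 + 3 = 30; 30−1 = 29
i=1: 29 = 3^3 + 2 (b=3); 3→4: 4^4 + 2 = 258; 258−1 = 257
i=2: 257 = 4^4 + 1 (b=4); 4→5: 5^5 + 1 = 3126; 3126−1 = 3125
i=3: 3125 = 5^5 (b=5); 5→6: 6^6 = 46656; 46656−1 = 46655
i=4: 46655 = 5·6^5 + 5·6^4 + 5·6^3 + 5·6^2 + 5·6 + 5 (b=6); 6→7: 5·7^5 + 5·7^4 + 5·7^3 + 5·7^2 + 5·7 + 5 = 98040; 98040−1 = 98039

ω^5·5 + ω^4·5 + ω^3·5 + ω^2·5 + ω·5 + 5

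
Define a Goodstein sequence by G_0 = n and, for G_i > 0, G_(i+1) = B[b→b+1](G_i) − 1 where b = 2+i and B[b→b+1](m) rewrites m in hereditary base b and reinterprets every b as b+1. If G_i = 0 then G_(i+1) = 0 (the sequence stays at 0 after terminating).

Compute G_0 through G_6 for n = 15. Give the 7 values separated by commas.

step 0: 15 = 2^(2 + 1) + 2^2 + 2 + 1; sub 3 for 2: 3^(3 + 1) + 3^3 + 3 + 1; = 112; G_1 = 112−1 = 111
step 1: 111 = 3^(3 + 1) + 3^3 + 3; sub 4 for 3: 4^(4 + 1) + 4^4 + 4; = 1284; G_2 = 1284−1 = 1283
step 2: 1283 = 4^(4 + 1) + 4^4 + 3; sub 5 for 4: 5^(5 + 1) + 5^5 + 3; = 18753; G_3 = 18753−1 = 18752
step 3: 18752 = 5^(5 + 1) + 5^5 + 2; sub 6 for 5: 6^(6 + 1) + 6^6 + 2; = 326594; G_4 = 326594−1 = 326593
step 4: 326593 = 6^(6 + 1) + 6^6 + 1; sub 7 for 6: 7^(7 + 1) + 7^7 + 1; = 6588345; G_5 = 6588345−1 = 6588344
step 5: 6588344 = 7^(7 + 1) + 7^7; sub 8 for 7: 8^(8 + 1) + 8^8; = 150994944; G_6 = 150994944−1 = 150994943

15, 111, 1283, 18752, 326593, 6588344, 150994943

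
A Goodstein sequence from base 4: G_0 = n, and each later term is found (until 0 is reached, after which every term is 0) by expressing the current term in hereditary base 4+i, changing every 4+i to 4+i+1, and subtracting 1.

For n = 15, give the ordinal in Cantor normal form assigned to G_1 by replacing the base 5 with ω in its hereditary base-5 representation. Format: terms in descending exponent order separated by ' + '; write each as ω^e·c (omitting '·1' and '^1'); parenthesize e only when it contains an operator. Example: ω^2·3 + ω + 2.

ω·3 + 2

15 —HB4→ 3·4 + 3 —bump→ 3·5 + 3 = 18 —(−1)→ 17
17 —HB5→ 3·5 + 2 —bump→ 3·6 + 2 = 20 —(−1)→ 19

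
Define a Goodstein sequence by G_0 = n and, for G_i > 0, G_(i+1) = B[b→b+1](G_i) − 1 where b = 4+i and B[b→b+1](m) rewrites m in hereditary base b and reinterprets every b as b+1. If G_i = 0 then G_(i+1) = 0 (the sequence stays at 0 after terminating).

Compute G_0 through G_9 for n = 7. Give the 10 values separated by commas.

base 4: 7 = 4 + 3; at 5: 5 + 3 = 8; next = 7
base 5: 7 = 5 + 2; at 6: 6 + 2 = 8; next = 7
base 6: 7 = 6 + 1; at 7: 7 + 1 = 8; next = 7
base 7: 7 = 7; at 8: 8 = 8; next = 7
base 8: 7 = 7; at 9: 7 = 7; next = 6
base 9: 6 = 6; at 10: 6 = 6; next = 5
base 10: 5 = 5; at 11: 5 = 5; next = 4
base 11: 4 = 4; at 12: 4 = 4; next = 3
base 12: 3 = 3; at 13: 3 = 3; next = 2

7, 7, 7, 7, 7, 6, 5, 4, 3, 2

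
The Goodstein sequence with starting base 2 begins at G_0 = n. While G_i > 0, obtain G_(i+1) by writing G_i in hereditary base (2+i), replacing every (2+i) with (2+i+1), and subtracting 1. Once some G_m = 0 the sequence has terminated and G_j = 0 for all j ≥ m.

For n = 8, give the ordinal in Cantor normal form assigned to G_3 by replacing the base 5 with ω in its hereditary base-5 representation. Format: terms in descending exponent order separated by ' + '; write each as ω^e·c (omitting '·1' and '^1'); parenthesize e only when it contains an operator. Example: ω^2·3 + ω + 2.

8 —HB2→ 2^(2 + 1) —bump→ 3^(3 + 1) = 81 —(−1)→ 80
80 —HB3→ 2·3^3 + 2·3^2 + 2·3 + 2 —bump→ 2·4^4 + 2·4^2 + 2·4 + 2 = 554 —(−1)→ 553
553 —HB4→ 2·4^4 + 2·4^2 + 2·4 + 1 —bump→ 2·5^5 + 2·5^2 + 2·5 + 1 = 6311 —(−1)→ 6310
6310 —HB5→ 2·5^5 + 2·5^2 + 2·5 —bump→ 2·6^6 + 2·6^2 + 2·6 = 93396 —(−1)→ 93395

ω^ω·2 + ω^2·2 + ω·2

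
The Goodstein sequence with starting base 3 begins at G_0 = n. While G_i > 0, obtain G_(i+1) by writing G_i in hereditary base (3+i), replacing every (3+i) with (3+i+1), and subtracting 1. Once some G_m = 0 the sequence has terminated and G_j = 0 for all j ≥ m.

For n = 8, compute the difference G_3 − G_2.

1

G_0 = 8. HB_3(8) = 2·3 + 2. Bump = 10. G_1 = 9.
G_1 = 9. HB_4(9) = 2·4 + 1. Bump = 11. G_2 = 10.
G_2 = 10. HB_5(10) = 2·5. Bump = 12. G_3 = 11.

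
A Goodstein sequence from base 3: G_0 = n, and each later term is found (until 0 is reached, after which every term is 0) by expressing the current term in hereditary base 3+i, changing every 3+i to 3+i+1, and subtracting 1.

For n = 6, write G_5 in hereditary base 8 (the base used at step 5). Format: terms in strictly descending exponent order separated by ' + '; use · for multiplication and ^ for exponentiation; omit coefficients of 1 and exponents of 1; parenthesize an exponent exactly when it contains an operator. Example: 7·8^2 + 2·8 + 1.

6 —HB3→ 2·3 —bump→ 2·4 = 8 —(−1)→ 7
7 —HB4→ 4 + 3 —bump→ 5 + 3 = 8 —(−1)→ 7
7 —HB5→ 5 + 2 —bump→ 6 + 2 = 8 —(−1)→ 7
7 —HB6→ 6 + 1 —bump→ 7 + 1 = 8 —(−1)→ 7
7 —HB7→ 7 —bump→ 8 = 8 —(−1)→ 7
7 —HB8→ 7 —bump→ 7 = 7 —(−1)→ 6

7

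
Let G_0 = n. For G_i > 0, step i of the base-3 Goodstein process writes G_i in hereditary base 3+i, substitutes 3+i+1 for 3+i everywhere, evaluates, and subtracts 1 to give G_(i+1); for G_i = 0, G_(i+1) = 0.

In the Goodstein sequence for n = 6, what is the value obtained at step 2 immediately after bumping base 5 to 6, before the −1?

6 —HB3→ 2·3 —bump→ 2·4 = 8 —(−1)→ 7
7 —HB4→ 4 + 3 —bump→ 5 + 3 = 8 —(−1)→ 7
7 —HB5→ 5 + 2 —bump→ 6 + 2 = 8 —(−1)→ 7

8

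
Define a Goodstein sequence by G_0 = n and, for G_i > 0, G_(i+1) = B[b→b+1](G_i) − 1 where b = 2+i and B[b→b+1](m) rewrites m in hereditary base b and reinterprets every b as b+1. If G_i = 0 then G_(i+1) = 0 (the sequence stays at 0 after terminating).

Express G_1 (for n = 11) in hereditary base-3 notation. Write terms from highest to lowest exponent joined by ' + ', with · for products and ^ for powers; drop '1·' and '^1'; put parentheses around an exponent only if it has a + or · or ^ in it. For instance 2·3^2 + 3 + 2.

3^(3 + 1) + 3

G_0=11  [base 2] 2^(2 + 1) + 2 + 1  →[2↦3]→  3^(3 + 1) + 3 + 1 = 85  −1 ⇒ G_1=84
G_1=84  [base 3] 3^(3 + 1) + 3  →[3↦4]→  4^(4 + 1) + 4 = 1028  −1 ⇒ G_2=1027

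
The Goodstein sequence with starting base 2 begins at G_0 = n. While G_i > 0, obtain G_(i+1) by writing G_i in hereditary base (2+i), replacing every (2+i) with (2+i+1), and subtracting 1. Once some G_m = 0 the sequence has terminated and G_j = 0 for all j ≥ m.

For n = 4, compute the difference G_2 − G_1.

(0) 4|_2 = 2^2 ↦ 3^3|_3 = 27 ⇒ 26
(1) 26|_3 = 2·3^2 + 2·3 + 2 ↦ 2·4^2 + 2·4 + 2|_4 = 42 ⇒ 41

15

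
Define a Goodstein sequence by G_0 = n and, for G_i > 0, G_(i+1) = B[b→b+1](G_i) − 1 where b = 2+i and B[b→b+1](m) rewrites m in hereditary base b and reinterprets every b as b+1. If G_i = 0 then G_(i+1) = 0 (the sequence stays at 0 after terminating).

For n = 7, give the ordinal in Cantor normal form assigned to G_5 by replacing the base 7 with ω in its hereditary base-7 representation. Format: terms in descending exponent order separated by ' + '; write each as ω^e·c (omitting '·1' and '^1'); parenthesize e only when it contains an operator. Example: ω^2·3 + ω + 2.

ω^ω

7 —HB2→ 2^2 + 2 + 1 —bump→ 3^3 + 3 + 1 = 31 —(−1)→ 30
30 —HB3→ 3^3 + 3 —bump→ 4^4 + 4 = 260 —(−1)→ 259
259 —HB4→ 4^4 + 3 —bump→ 5^5 + 3 = 3128 —(−1)→ 3127
3127 —HB5→ 5^5 + 2 —bump→ 6^6 + 2 = 46658 —(−1)→ 46657
46657 —HB6→ 6^6 + 1 —bump→ 7^7 + 1 = 823544 —(−1)→ 823543
823543 —HB7→ 7^7 —bump→ 8^8 = 16777216 —(−1)→ 16777215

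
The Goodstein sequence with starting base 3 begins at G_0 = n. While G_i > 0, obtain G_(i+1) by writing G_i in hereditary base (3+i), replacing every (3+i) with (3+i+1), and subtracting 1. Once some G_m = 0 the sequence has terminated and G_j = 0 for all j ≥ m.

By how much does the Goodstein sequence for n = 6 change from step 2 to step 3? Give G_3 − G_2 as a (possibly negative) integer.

G_0 = 6. HB_3(6) = 2·3. Bump = 8. G_1 = 7.
G_1 = 7. HB_4(7) = 4 + 3. Bump = 8. G_2 = 7.
G_2 = 7. HB_5(7) = 5 + 2. Bump = 8. G_3 = 7.

0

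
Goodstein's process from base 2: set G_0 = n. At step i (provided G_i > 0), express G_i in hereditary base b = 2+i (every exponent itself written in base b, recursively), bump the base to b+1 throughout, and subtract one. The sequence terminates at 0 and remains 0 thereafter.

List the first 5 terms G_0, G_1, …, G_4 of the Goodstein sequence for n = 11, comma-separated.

G_0=11  [base 2] 2^(2 + 1) + 2 + 1  →[2↦3]→  3^(3 + 1) + 3 + 1 = 85  −1 ⇒ G_1=84
G_1=84  [base 3] 3^(3 + 1) + 3  →[3↦4]→  4^(4 + 1) + 4 = 1028  −1 ⇒ G_2=1027
G_2=1027  [base 4] 4^(4 + 1) + 3  →[4↦5]→  5^(5 + 1) + 3 = 15628  −1 ⇒ G_3=15627
G_3=15627  [base 5] 5^(5 + 1) + 2  →[5↦6]→  6^(6 + 1) + 2 = 279938  −1 ⇒ G_4=279937

11, 84, 1027, 15627, 279937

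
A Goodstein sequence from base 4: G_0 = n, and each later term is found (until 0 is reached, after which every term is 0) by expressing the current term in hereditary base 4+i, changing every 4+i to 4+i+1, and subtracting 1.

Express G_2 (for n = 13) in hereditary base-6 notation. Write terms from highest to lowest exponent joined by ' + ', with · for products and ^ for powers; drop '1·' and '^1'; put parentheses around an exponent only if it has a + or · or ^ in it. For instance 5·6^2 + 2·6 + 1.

G_0=13  [base 4] 3·4 + 1  →[4↦5]→  3·5 + 1 = 16  −1 ⇒ G_1=15
G_1=15  [base 5] 3·5  →[5↦6]→  3·6 = 18  −1 ⇒ G_2=17
G_2=17  [base 6] 2·6 + 5  →[6↦7]→  2·7 + 5 = 19  −1 ⇒ G_3=18

2·6 + 5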